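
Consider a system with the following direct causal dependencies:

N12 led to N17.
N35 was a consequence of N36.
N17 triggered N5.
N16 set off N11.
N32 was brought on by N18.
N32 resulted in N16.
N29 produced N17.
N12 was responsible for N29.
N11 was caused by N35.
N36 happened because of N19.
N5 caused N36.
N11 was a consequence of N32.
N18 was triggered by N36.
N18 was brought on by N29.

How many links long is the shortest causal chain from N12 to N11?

4

Shortest chain: N12 → N29 → N18 → N32 → N11.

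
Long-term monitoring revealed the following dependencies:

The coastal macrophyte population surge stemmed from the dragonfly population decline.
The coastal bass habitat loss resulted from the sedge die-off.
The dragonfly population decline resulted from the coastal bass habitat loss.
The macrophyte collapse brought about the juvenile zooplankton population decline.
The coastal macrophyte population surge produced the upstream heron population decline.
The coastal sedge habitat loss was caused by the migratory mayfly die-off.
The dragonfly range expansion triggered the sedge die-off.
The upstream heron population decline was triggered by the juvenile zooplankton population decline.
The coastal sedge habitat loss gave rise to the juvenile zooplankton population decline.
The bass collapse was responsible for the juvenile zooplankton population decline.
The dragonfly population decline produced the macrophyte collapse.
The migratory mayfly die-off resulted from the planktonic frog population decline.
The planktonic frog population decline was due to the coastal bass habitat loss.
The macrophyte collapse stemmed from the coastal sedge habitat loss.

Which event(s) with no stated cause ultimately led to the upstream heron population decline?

the bass collapse, the dragonfly range expansion

Tracing upstream from the upstream heron population decline: the upstream heron population decline ← the coastal macrophyte population surge ← the dragonfly population decline ← the coastal bass habitat loss ← the sedge die-off ← the dragonfly range expansion.
A separate upstream branch: the upstream heron population decline ← the juvenile zooplankton population decline ← the bass collapse.
Each of those chain origins has no stated cause.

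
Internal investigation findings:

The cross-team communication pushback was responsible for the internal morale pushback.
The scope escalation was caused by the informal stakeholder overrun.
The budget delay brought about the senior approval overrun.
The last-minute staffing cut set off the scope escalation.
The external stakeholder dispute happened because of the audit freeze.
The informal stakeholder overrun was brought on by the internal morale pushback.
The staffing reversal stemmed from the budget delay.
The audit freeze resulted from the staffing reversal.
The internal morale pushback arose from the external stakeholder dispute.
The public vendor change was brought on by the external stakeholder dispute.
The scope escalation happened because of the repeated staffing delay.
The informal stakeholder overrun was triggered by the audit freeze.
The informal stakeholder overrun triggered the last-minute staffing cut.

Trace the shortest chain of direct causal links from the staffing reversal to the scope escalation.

the staffing reversal → the audit freeze → the informal stakeholder overrun → the scope escalation

the staffing reversal → the audit freeze
the audit freeze → the informal stakeholder overrun
the informal stakeholder overrun → the scope escalation
Length: 3 steps.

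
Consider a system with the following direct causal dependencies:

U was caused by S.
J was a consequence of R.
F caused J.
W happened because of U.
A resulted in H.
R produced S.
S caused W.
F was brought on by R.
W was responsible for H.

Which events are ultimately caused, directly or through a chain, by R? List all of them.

Direct effects: S, F, J.
2 steps out: U, W.
3 steps out: H.
Not reachable from it: A.

F, H, J, S, U, W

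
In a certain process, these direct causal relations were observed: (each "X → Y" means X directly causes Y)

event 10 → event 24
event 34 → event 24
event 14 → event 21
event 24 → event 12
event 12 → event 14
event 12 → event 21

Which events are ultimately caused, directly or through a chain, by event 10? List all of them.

event 12, event 14, event 21, event 24

Direct effects: event 24.
2 steps out: event 12.
3 steps out: event 14, event 21.
Not reachable from it: event 34.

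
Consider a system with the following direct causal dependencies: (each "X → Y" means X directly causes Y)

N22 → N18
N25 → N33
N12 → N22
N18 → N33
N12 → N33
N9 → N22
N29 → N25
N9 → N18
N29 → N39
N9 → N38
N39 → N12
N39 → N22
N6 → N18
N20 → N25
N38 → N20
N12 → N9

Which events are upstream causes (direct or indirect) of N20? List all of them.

Immediate cause of N20: N38.
Further upstream: N29, N39, N12, N9.

N12, N29, N38, N39, N9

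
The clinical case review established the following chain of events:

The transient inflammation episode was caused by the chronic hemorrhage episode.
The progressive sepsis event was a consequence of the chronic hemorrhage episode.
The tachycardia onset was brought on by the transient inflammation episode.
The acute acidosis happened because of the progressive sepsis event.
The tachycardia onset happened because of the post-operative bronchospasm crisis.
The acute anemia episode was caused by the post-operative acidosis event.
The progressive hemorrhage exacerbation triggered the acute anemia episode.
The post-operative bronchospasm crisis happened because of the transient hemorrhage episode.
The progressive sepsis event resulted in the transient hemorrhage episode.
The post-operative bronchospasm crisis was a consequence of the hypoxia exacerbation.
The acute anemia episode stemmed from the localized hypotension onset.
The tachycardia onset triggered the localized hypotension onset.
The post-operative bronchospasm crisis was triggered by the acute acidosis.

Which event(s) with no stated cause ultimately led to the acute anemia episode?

the chronic hemorrhage episode, the hypoxia exacerbation, the post-operative acidosis event, the progressive hemorrhage exacerbation

Tracing upstream from the acute anemia episode: the acute anemia episode ← the localized hypotension onset ← the tachycardia onset ← the transient inflammation episode ← the chronic hemorrhage episode.
A separate upstream branch: the acute anemia episode ← the post-operative acidosis event.
A separate upstream branch: the acute anemia episode ← the progressive hemorrhage exacerbation.
A separate upstream branch: the acute anemia episode ← the localized hypotension onset ← the tachycardia onset ← the post-operative bronchospasm crisis ← the hypoxia exacerbation.
Each of those chain origins has no stated cause.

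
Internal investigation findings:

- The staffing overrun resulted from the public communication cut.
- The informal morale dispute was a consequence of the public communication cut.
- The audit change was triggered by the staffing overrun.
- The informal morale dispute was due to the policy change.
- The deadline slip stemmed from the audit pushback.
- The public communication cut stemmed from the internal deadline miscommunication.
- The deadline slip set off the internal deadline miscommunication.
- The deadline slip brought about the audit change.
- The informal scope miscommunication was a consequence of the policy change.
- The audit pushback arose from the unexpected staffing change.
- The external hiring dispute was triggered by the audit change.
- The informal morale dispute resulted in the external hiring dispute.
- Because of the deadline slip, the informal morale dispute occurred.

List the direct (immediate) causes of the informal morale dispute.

Upstream contributors include the unexpected staffing change, the audit pushback, the internal deadline miscommunication, but only the deadline slip, the policy change, the public communication cut feed directly into the informal morale dispute.

the deadline slip, the policy change, the public communication cut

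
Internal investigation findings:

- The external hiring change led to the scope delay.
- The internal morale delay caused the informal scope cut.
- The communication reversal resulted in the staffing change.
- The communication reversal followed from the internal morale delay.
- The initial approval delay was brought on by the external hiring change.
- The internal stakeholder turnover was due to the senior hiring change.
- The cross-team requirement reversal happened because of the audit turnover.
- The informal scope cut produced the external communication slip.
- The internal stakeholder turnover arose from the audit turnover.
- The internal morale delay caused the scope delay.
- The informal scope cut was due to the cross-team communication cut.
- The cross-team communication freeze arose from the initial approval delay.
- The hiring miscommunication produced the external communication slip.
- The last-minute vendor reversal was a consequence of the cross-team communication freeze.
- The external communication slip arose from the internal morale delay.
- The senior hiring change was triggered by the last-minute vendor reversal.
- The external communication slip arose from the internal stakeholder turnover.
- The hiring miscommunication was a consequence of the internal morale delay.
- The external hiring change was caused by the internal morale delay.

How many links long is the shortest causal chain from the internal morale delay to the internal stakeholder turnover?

Shortest chain: the internal morale delay → the external hiring change → the initial approval delay → the cross-team communication freeze → the last-minute vendor reversal → the senior hiring change → the internal stakeholder turnover.

6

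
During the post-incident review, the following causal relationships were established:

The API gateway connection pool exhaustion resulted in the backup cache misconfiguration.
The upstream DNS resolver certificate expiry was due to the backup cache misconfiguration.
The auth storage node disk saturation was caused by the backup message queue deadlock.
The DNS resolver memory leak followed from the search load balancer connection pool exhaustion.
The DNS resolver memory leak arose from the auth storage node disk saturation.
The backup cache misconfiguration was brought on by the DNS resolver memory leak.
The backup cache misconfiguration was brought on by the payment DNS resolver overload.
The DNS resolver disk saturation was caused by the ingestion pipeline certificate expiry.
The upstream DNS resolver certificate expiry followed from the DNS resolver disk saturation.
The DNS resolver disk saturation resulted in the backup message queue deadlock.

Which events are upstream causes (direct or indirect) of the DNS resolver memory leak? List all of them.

the DNS resolver disk saturation, the auth storage node disk saturation, the backup message queue deadlock, the ingestion pipeline certificate expiry, the search load balancer connection pool exhaustion

Immediate causes of the DNS resolver memory leak: the search load balancer connection pool exhaustion, the auth storage node disk saturation.
Further upstream: the ingestion pipeline certificate expiry, the DNS resolver disk saturation, the backup message queue deadlock.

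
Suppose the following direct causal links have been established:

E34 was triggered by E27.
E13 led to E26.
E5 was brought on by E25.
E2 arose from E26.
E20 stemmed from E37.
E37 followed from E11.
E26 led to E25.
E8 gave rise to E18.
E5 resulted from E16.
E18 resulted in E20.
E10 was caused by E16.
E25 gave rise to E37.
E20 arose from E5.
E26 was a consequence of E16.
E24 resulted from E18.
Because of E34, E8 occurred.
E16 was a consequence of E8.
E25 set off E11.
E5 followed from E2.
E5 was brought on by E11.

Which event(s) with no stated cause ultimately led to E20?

Tracing upstream from E20: E20 ← E18 ← E8 ← E34 ← E27.
A separate upstream branch: E20 ← E37 ← E25 ← E26 ← E13.
Each of those chain origins has no stated cause.

E13, E27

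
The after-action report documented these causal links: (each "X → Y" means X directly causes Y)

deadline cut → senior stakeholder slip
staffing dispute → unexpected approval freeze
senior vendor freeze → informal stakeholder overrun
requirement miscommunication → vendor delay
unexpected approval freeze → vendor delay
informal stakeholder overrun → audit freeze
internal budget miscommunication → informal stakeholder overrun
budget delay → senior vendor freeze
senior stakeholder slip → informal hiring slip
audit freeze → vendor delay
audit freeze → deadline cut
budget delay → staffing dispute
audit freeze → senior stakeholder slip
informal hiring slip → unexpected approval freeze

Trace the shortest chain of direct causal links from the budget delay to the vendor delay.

the budget delay → the staffing dispute → the unexpected approval freeze → the vendor delay

the budget delay → the staffing dispute
the staffing dispute → the unexpected approval freeze
the unexpected approval freeze → the vendor delay
Length: 3 steps.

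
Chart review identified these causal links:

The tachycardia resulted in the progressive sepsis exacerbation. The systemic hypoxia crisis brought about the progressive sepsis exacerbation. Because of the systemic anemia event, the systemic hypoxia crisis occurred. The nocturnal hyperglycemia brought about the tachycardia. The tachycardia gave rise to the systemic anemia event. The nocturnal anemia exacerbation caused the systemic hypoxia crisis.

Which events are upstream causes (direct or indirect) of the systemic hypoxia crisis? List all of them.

Immediate causes of the systemic hypoxia crisis: the systemic anemia event, the nocturnal anemia exacerbation.
Further upstream: the nocturnal hyperglycemia, the tachycardia.

the nocturnal anemia exacerbation, the nocturnal hyperglycemia, the systemic anemia event, the tachycardia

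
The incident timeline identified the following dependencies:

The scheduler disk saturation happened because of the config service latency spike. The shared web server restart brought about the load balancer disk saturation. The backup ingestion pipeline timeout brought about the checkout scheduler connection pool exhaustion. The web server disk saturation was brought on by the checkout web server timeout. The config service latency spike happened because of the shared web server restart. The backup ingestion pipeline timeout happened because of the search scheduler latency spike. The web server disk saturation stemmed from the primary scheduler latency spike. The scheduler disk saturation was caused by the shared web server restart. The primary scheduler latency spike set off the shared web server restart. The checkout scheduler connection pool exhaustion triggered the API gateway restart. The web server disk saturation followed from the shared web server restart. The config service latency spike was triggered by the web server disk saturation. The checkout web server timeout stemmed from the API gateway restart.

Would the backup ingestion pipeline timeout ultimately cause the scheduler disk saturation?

Yes

There is a causal chain: the backup ingestion pipeline timeout → the checkout scheduler connection pool exhaustion → the API gateway restart → the checkout web server timeout → the web server disk saturation → the config service latency spike → the scheduler disk saturation.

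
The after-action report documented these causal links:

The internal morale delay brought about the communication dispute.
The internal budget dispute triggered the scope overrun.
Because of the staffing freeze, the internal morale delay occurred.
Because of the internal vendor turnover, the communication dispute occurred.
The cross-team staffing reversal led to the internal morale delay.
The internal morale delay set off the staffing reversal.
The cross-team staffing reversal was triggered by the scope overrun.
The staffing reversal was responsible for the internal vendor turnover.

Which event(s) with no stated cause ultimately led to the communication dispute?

the internal budget dispute, the staffing freeze

Tracing upstream from the communication dispute: the communication dispute ← the internal morale delay ← the cross-team staffing reversal ← the scope overrun ← the internal budget dispute.
A separate upstream branch: the communication dispute ← the internal morale delay ← the staffing freeze.
Each of those chain origins has no stated cause.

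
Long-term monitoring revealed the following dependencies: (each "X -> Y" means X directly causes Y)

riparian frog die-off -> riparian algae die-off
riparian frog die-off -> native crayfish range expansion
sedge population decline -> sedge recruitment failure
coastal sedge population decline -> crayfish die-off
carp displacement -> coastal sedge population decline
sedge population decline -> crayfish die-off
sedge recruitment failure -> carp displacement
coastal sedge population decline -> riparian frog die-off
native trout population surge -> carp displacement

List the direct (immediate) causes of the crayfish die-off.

the coastal sedge population decline, the sedge population decline

Upstream contributors include the sedge recruitment failure, the carp displacement, the native trout population surge, but only the coastal sedge population decline, the sedge population decline feed directly into the crayfish die-off.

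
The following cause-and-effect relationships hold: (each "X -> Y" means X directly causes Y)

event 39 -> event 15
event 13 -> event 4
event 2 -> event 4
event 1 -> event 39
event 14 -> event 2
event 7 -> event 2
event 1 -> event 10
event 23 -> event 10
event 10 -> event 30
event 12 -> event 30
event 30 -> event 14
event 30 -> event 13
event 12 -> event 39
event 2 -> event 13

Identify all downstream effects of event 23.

Direct effects: event 10.
2 steps out: event 30.
3 steps out: event 14, event 13.
4 steps out: event 2, event 4.
Not reachable from it: event 1, event 12, event 39, event 15, event 7.

event 10, event 13, event 14, event 2, event 30, event 4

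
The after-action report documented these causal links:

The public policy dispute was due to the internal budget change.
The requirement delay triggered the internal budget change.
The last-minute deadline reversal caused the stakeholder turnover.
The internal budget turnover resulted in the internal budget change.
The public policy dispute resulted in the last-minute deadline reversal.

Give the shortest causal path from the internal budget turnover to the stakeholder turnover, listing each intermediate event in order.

the internal budget turnover → the internal budget change → the public policy dispute → the last-minute deadline reversal → the stakeholder turnover

the internal budget turnover → the internal budget change
the internal budget change → the public policy dispute
the public policy dispute → the last-minute deadline reversal
the last-minute deadline reversal → the stakeholder turnover
Length: 4 steps.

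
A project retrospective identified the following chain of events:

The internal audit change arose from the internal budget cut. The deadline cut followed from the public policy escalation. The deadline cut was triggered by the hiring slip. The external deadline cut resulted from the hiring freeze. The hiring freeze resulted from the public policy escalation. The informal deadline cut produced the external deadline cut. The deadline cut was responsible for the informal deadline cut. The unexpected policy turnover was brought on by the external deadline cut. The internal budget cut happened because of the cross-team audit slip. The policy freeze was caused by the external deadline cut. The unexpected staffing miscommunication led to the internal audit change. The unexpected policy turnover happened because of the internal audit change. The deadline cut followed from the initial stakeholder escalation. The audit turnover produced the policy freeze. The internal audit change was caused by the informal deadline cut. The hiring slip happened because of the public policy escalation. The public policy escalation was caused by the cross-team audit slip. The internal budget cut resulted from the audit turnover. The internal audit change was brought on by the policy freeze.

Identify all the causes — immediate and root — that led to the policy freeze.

the audit turnover, the cross-team audit slip, the deadline cut, the external deadline cut, the hiring freeze, the hiring slip, the informal deadline cut, the initial stakeholder escalation, the public policy escalation

Immediate causes of the policy freeze: the audit turnover, the external deadline cut.
Further upstream: the cross-team audit slip, the initial stakeholder escalation, the public policy escalation, the hiring slip, the deadline cut, the hiring freeze, the informal deadline cut.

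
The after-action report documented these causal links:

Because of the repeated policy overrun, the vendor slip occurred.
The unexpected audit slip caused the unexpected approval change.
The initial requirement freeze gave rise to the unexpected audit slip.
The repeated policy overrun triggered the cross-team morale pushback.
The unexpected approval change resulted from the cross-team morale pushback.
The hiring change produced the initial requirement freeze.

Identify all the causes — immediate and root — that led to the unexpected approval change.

the cross-team morale pushback, the hiring change, the initial requirement freeze, the repeated policy overrun, the unexpected audit slip

Immediate causes of the unexpected approval change: the unexpected audit slip, the cross-team morale pushback.
Further upstream: the hiring change, the repeated policy overrun, the initial requirement freeze.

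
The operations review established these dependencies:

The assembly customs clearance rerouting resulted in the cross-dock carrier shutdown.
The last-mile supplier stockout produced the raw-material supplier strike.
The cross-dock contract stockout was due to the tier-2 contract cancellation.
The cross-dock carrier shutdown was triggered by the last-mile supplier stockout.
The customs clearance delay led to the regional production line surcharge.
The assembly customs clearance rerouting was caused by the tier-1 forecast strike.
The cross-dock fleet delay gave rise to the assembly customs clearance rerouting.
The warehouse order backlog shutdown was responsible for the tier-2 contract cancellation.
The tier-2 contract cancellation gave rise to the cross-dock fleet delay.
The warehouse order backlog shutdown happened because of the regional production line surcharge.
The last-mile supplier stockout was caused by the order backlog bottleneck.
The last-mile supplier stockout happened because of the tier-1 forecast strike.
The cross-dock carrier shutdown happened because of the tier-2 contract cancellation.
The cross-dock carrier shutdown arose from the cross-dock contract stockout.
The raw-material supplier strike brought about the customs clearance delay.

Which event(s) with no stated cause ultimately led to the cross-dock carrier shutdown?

Tracing upstream from the cross-dock carrier shutdown: the cross-dock carrier shutdown ← the last-mile supplier stockout ← the tier-1 forecast strike.
A separate upstream branch: the cross-dock carrier shutdown ← the last-mile supplier stockout ← the order backlog bottleneck.
Each of those chain origins has no stated cause.

the order backlog bottleneck, the tier-1 forecast strike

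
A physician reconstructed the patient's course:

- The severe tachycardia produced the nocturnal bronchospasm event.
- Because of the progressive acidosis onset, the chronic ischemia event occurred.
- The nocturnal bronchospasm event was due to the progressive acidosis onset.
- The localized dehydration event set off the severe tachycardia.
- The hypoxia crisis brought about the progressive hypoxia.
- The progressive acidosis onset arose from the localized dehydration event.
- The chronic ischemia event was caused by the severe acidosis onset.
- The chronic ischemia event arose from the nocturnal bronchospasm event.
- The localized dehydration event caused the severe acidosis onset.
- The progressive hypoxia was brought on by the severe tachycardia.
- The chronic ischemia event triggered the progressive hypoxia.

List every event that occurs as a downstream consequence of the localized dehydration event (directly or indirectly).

Direct effects: the progressive acidosis onset, the severe tachycardia, the severe acidosis onset.
2 steps out: the nocturnal bronchospasm event, the chronic ischemia event, the progressive hypoxia.
Not reachable from it: the hypoxia crisis.

the chronic ischemia event, the nocturnal bronchospasm event, the progressive acidosis onset, the progressive hypoxia, the severe acidosis onset, the severe tachycardia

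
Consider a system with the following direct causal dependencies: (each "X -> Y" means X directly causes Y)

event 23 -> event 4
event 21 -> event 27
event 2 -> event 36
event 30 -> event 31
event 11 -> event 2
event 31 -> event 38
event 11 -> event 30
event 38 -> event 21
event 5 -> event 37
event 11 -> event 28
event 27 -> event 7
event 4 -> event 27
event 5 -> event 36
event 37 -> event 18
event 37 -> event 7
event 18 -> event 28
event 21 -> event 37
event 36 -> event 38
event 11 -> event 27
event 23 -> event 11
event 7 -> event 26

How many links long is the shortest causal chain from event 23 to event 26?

Shortest chain: event 23 → event 4 → event 27 → event 7 → event 26.

4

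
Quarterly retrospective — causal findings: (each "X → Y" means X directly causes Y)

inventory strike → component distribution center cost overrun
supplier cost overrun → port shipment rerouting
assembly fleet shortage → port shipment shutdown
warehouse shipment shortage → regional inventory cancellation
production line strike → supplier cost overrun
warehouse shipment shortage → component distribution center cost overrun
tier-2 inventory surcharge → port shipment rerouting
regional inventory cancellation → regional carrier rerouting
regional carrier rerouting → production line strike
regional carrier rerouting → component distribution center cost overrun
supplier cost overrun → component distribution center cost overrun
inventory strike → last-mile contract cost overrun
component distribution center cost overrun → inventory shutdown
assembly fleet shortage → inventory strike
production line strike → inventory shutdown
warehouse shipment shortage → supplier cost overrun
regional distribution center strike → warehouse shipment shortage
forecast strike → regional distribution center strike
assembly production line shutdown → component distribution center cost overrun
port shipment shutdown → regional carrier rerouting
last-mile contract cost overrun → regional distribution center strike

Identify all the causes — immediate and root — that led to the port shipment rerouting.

the assembly fleet shortage, the forecast strike, the inventory strike, the last-mile contract cost overrun, the port shipment shutdown, the production line strike, the regional carrier rerouting, the regional distribution center strike, the regional inventory cancellation, the supplier cost overrun, the tier-2 inventory surcharge, the warehouse shipment shortage

Immediate causes of the port shipment rerouting: the supplier cost overrun, the tier-2 inventory surcharge.
Further upstream: the forecast strike, the assembly fleet shortage, the inventory strike, the last-mile contract cost overrun, the regional distribution center strike, the warehouse shipment shortage, the regional inventory cancellation, the port shipment shutdown, the regional carrier rerouting, the production line strike.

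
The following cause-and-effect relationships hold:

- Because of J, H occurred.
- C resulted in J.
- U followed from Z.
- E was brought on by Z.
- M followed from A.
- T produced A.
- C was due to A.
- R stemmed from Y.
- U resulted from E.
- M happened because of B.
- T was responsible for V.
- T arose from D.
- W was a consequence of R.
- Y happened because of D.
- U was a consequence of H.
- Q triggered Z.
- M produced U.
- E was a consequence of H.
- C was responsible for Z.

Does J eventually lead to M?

J leads to H, E, U; M is not among them.

No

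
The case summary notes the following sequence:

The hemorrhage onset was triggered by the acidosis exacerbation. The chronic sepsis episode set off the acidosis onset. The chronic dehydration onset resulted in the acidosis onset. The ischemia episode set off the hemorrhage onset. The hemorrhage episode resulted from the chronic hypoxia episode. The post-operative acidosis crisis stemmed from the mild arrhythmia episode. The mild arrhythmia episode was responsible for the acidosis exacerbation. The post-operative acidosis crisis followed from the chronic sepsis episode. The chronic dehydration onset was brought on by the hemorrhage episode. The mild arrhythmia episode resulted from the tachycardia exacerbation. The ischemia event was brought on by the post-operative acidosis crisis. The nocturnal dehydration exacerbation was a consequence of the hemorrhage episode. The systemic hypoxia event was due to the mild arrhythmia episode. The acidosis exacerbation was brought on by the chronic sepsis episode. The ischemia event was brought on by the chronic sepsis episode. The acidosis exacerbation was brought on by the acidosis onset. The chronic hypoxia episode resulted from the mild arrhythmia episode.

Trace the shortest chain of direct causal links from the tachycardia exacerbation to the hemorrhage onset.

the tachycardia exacerbation → the mild arrhythmia episode
the mild arrhythmia episode → the acidosis exacerbation
the acidosis exacerbation → the hemorrhage onset
Length: 3 steps.

the tachycardia exacerbation → the mild arrhythmia episode → the acidosis exacerbation → the hemorrhage onset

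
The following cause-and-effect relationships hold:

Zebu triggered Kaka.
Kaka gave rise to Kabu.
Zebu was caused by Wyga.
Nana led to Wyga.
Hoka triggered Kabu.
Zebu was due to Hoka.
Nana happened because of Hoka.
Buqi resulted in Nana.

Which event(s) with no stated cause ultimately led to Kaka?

Buqi, Hoka

Tracing upstream from Kaka: Kaka ← Zebu ← Wyga ← Nana ← Buqi.
A separate upstream branch: Kaka ← Zebu ← Hoka.
Each of those chain origins has no stated cause.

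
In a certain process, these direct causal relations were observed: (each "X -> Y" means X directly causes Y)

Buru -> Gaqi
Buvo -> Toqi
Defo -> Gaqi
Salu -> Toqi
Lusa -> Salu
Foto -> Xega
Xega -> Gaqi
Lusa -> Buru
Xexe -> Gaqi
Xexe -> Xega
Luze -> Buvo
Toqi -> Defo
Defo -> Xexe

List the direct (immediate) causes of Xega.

Foto, Xexe

Upstream contributors include Lusa, Salu, Luze, Buvo, Toqi, Defo, but only Foto, Xexe feed directly into Xega.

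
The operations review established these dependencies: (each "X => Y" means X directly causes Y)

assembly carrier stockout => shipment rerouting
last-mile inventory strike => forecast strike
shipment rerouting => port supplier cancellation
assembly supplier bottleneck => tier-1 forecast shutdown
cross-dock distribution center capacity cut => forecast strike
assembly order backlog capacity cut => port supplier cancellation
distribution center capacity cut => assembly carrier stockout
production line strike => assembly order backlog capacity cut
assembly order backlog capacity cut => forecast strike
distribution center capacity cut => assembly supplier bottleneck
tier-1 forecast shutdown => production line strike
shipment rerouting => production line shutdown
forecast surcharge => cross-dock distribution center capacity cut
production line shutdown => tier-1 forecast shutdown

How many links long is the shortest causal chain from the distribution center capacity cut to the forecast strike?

Shortest chain: the distribution center capacity cut → the assembly supplier bottleneck → the tier-1 forecast shutdown → the production line strike → the assembly order backlog capacity cut → the forecast strike.

5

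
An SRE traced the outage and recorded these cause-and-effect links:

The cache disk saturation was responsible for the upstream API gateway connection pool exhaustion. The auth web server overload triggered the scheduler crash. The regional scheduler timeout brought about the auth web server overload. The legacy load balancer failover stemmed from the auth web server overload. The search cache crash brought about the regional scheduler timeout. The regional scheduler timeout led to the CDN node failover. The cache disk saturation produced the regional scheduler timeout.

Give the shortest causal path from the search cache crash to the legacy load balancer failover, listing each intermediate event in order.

the search cache crash → the regional scheduler timeout → the auth web server overload → the legacy load balancer failover

the search cache crash → the regional scheduler timeout
the regional scheduler timeout → the auth web server overload
the auth web server overload → the legacy load balancer failover
Length: 3 steps.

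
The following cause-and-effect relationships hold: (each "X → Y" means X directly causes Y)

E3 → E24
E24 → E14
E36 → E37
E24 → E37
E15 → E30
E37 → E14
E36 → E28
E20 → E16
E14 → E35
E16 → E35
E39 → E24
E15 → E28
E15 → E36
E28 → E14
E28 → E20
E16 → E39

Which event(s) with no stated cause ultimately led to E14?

Tracing upstream from E14: E14 ← E28 ← E15.
A separate upstream branch: E14 ← E24 ← E3.
Each of those chain origins has no stated cause.

E15, E3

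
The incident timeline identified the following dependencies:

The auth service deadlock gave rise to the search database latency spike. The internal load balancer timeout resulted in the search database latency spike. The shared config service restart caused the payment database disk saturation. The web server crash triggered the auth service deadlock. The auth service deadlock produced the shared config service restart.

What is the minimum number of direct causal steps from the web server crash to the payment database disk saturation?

Shortest chain: the web server crash → the auth service deadlock → the shared config service restart → the payment database disk saturation.

3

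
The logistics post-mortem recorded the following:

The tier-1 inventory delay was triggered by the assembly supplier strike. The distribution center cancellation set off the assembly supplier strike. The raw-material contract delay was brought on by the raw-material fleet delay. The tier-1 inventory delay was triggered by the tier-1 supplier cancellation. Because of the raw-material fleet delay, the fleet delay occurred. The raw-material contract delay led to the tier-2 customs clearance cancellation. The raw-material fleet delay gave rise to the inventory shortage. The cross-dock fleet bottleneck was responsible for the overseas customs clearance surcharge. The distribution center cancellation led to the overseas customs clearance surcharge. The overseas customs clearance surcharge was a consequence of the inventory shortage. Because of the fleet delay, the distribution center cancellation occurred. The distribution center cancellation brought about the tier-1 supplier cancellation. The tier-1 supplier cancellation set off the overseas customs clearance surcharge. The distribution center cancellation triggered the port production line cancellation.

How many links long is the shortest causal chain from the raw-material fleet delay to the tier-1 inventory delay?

Shortest chain: the raw-material fleet delay → the fleet delay → the distribution center cancellation → the tier-1 supplier cancellation → the tier-1 inventory delay.

4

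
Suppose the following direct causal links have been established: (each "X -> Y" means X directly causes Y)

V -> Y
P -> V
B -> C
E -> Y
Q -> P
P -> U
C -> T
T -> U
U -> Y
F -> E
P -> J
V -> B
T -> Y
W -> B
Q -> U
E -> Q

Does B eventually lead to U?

There is a causal chain: B → C → T → U.

Yes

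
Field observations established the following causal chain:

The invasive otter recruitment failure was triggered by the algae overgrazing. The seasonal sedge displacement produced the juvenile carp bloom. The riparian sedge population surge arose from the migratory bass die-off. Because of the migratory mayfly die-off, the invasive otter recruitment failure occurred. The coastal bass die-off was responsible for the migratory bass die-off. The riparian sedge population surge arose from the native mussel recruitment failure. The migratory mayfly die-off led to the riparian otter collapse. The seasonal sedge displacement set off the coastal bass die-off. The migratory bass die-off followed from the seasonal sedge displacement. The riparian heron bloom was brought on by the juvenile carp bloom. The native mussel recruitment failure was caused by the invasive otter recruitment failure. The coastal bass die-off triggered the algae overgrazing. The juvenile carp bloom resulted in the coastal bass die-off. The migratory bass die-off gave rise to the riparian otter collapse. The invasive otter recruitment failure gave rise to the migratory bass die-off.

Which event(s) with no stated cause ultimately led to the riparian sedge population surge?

Tracing upstream from the riparian sedge population surge: the riparian sedge population surge ← the migratory bass die-off ← the seasonal sedge displacement.
A separate upstream branch: the riparian sedge population surge ← the migratory bass die-off ← the invasive otter recruitment failure ← the migratory mayfly die-off.
Each of those chain origins has no stated cause.

the migratory mayfly die-off, the seasonal sedge displacement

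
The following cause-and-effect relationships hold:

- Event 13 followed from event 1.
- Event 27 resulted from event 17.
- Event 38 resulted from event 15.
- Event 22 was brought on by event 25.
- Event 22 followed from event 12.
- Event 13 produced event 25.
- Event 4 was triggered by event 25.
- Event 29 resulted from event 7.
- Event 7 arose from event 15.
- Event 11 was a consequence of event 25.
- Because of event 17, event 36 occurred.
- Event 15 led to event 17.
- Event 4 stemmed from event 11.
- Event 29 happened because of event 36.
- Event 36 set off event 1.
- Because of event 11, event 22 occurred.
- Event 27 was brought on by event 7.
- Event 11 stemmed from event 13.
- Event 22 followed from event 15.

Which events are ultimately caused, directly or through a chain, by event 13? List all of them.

event 11, event 22, event 25, event 4

Direct effects: event 25, event 11.
2 steps out: event 4, event 22.
Not reachable from it: event 15, event 7, event 17, event 36, event 27, event 29, event 1, event 38, event 12.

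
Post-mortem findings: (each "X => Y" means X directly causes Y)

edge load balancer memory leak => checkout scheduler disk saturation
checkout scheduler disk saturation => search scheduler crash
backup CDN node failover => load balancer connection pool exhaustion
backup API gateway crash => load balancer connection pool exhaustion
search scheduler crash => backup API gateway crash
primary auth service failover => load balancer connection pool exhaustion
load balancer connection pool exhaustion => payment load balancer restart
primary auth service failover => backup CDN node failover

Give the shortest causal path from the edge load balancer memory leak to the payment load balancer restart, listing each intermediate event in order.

the edge load balancer memory leak → the checkout scheduler disk saturation → the search scheduler crash → the backup API gateway crash → the load balancer connection pool exhaustion → the payment load balancer restart

the edge load balancer memory leak → the checkout scheduler disk saturation
the checkout scheduler disk saturation → the search scheduler crash
the search scheduler crash → the backup API gateway crash
the backup API gateway crash → the load balancer connection pool exhaustion
the load balancer connection pool exhaustion → the payment load balancer restart
Length: 5 steps.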